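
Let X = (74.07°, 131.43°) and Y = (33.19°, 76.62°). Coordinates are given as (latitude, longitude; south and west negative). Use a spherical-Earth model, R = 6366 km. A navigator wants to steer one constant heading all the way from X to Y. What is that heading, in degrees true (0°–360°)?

215.3°

Δψ = ln[tan(π/4+φ₂/2)/tan(π/4+φ₁/2)] = -1.3520
Δλ = -0.9566 rad (taken the short way round)
course = atan2(Δλ, Δψ) = 215.28°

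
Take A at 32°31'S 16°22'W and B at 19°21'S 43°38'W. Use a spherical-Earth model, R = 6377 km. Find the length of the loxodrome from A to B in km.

Rhumb course C = atan2(Δλ, Δψ) with Δψ = ln[tan(π/4+φ₂/2)/tan(π/4+φ₁/2)] = +0.2564, Δλ = -0.4759 → C = 298.31°
d = R·|Δφ| / |cos C| = 6377·0.22980 / 0.47427 = 3090 km

3090 km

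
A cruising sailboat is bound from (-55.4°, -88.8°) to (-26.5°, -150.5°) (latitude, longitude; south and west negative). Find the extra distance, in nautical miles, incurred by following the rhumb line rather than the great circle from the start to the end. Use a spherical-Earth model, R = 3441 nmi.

73 nmi

Great circle: cos σ = sin φ₁ sin φ₂ + cos φ₁ cos φ₂ cos Δλ,  σ = 0.9170 rad → d_gc = 3155.4 nmi
Rhumb line: Δψ = +0.6865, q = Δφ/Δψ = 0.7347, d_rh = R√(Δφ²+q²Δλ²) = 3228.7 nmi
Excess = 3228.7 − 3155.4 = 73.3 ≈ 73 nmi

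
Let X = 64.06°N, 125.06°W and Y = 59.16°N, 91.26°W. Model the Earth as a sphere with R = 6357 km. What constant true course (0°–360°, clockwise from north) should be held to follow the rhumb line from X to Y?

107.0°

Δψ = ln[tan(π/4+φ₂/2)/tan(π/4+φ₁/2)] = -0.1803
Δλ = +0.5899 rad (taken the short way round)
course = atan2(Δλ, Δψ) = 106.99°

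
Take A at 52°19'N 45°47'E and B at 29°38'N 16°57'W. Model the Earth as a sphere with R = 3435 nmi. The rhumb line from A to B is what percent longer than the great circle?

2.4%

Great circle: σ = 0.8831 rad → d_gc = Rσ = 3033.6 nmi
Rhumb: Δφ = -0.3959, Δλ = -1.0949, Δψ = -0.5332, q = Δφ/Δψ = 0.7424 → d_rh = R√(Δφ²+q²Δλ²) = 3105.9 nmi
Excess = (3105.9 − 3033.6) / 3033.6 = 72.3 / 3033.6 = 2.38% ≈ 2.4%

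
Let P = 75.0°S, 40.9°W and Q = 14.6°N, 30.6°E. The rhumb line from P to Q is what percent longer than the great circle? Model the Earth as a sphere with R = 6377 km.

Great circle: σ = 1.7355 rad → d_gc = Rσ = 11067.6 km
Rhumb: Δφ = +1.5638, Δλ = +1.2479, Δψ = +2.2852, q = Δφ/Δψ = 0.6843 → d_rh = R√(Δφ²+q²Δλ²) = 11362.5 km
Excess = (11362.5 − 11067.6) / 11067.6 = 294.9 / 11067.6 = 2.66% ≈ 2.7%

2.7%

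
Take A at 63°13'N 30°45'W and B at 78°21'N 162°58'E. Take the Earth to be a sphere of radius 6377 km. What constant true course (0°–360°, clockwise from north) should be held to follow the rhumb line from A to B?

286.3°

Δψ = ln[tan(π/4+φ₂/2)/tan(π/4+φ₁/2)] = +0.8475
Δλ = -2.9022 rad (taken the short way round)
course = atan2(Δλ, Δψ) = 286.28°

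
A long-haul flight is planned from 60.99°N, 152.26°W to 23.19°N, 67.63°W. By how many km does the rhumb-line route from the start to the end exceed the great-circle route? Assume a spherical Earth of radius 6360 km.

Great circle: cos σ = sin φ₁ sin φ₂ + cos φ₁ cos φ₂ cos Δλ,  σ = 1.1744 rad → d_gc = 7469.2 km
Rhumb line: Δψ = -0.9358, q = Δφ/Δψ = 0.7050, d_rh = R√(Δφ²+q²Δλ²) = 7840.3 km
Excess = 7840.3 − 7469.2 = 371.1 ≈ 371 km

371 km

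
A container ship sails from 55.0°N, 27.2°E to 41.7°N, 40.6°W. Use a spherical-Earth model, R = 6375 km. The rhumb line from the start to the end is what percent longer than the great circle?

3.6%

Great circle: σ = 0.7859 rad → d_gc = Rσ = 5010.2 km
Rhumb: Δφ = -0.2321, Δλ = -1.1833, Δψ = -0.3521, q = Δφ/Δψ = 0.6593 → d_rh = R√(Δφ²+q²Δλ²) = 5188.9 km
Excess = (5188.9 − 5010.2) / 5010.2 = 178.7 / 5010.2 = 3.57% ≈ 3.6%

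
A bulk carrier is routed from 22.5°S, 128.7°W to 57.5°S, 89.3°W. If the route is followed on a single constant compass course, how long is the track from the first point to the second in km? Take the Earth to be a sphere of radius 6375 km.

Δψ = ln[tan(π/4+φ₂/2)/tan(π/4+φ₁/2)] = -0.8296;  Δφ = -0.6109 rad,  Δλ = +0.6877 rad
q = Δφ/Δψ = 0.7363
d = R·√(Δφ² + q²Δλ²) = 6375·0.79344 = 5058 km

5058 km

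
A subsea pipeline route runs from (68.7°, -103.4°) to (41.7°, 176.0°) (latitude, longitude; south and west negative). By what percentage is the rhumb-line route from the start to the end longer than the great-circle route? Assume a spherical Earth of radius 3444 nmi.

6.2%

Great circle: σ = 0.8445 rad → d_gc = Rσ = 2908.5 nmi
Rhumb: Δφ = -0.4712, Δλ = -1.4067, Δψ = -0.8689, q = Δφ/Δψ = 0.5423 → d_rh = R√(Δφ²+q²Δλ²) = 3088.3 nmi
Excess = (3088.3 − 2908.5) / 2908.5 = 179.8 / 2908.5 = 6.18% ≈ 6.2%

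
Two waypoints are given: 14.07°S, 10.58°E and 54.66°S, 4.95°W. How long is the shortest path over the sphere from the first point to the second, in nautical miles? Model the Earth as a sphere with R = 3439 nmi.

2543 nmi

cos σ = sin φ₁ sin φ₂ + cos φ₁ cos φ₂ cos Δλ
      = sin(-14.07°)sin(-54.66°) + cos(-14.07°)cos(-54.66°)cos(-15.53°) = 0.7389
σ = 42.362° → d = Rσ = 3439·0.73936 = 2543 nmi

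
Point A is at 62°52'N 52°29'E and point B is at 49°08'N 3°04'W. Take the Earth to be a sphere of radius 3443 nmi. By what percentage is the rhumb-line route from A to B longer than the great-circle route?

2.8%

Great circle: σ = 0.5702 rad → d_gc = Rσ = 1963.1 nmi
Rhumb: Δφ = -0.2397, Δλ = -0.9695, Δψ = -0.4343, q = Δφ/Δψ = 0.5519 → d_rh = R√(Δφ²+q²Δλ²) = 2018.6 nmi
Excess = (2018.6 − 1963.1) / 1963.1 = 55.5 / 1963.1 = 2.83% ≈ 2.8%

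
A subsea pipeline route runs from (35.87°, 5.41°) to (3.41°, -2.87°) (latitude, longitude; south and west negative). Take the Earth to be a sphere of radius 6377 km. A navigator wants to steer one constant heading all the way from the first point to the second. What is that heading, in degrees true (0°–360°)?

193.3°

Δψ = ln[tan(π/4+φ₂/2)/tan(π/4+φ₁/2)] = -0.6119
Δλ = -0.1445 rad (taken the short way round)
course = atan2(Δλ, Δψ) = 193.29°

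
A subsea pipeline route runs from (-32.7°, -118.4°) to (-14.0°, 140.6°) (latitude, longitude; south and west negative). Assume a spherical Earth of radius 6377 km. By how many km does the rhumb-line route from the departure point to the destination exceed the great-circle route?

Great circle: cos σ = sin φ₁ sin φ₂ + cos φ₁ cos φ₂ cos Δλ,  σ = 1.5959 rad → d_gc = 10177.1 km
Rhumb line: Δψ = +0.3577, q = Δφ/Δψ = 0.9125, d_rh = R√(Δφ²+q²Δλ²) = 10466.5 km
Excess = 10466.5 − 10177.1 = 289.4 ≈ 289 km

289 km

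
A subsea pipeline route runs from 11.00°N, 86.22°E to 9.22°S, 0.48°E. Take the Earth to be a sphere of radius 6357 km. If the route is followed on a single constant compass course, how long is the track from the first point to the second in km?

9725 km

Rhumb course C = atan2(Δλ, Δψ) with Δψ = ln[tan(π/4+φ₂/2)/tan(π/4+φ₁/2)] = -0.3548, Δλ = -1.4964 → C = 256.66°
d = R·|Δφ| / |cos C| = 6357·0.35291 / 0.23070 = 9725 km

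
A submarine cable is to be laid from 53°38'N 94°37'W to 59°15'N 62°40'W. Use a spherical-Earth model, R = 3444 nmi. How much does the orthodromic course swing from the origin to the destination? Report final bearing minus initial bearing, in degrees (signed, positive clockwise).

+26.9°

Initial bearing θ₁ = atan2(sin Δλ cos φ₂, cos φ₁ sin φ₂ − sin φ₁ cos φ₂ cos Δλ) = 59.36°
Final bearing θ₂ = (initial bearing from the destination back to the start) + 180° = 86.23°
Δθ = θ₂ − θ₁ = +26.9°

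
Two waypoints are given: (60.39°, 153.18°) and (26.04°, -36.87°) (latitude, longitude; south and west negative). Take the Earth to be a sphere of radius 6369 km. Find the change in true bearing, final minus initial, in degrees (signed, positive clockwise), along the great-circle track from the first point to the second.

Initial bearing θ₁ = atan2(sin Δλ cos φ₂, cos φ₁ sin φ₂ − sin φ₁ cos φ₂ cos Δλ) = 9.03°
Final bearing θ₂ = (initial bearing from the destination back to the start) + 180° = 175.05°
Δθ = θ₂ − θ₁ = +166.0°

+166.0°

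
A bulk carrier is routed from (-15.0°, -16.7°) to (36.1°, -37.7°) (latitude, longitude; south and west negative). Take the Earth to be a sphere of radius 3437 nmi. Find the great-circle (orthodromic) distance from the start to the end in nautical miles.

3289 nmi

cos σ = sin φ₁ sin φ₂ + cos φ₁ cos φ₂ cos Δλ
      = sin(-15.00°)sin(36.10°) + cos(-15.00°)cos(36.10°)cos(-21.00°) = 0.5761
σ = 54.822° → d = Rσ = 3437·0.95682 = 3289 nmi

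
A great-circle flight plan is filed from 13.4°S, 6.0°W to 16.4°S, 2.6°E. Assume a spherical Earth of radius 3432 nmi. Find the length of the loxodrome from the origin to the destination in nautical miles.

Δψ = ln[tan(π/4+φ₂/2)/tan(π/4+φ₁/2)] = -0.0542;  Δφ = -0.0524 rad,  Δλ = +0.1501 rad
q = Δφ/Δψ = 0.9663
d = R·√(Δφ² + q²Δλ²) = 3432·0.15419 = 529 nmi

529 nmi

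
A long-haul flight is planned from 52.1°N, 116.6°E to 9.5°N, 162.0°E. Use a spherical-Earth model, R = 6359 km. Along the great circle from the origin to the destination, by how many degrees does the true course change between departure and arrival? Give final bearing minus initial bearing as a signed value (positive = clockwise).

+25.9°

Initial bearing θ₁ = atan2(sin Δλ cos φ₂, cos φ₁ sin φ₂ − sin φ₁ cos φ₂ cos Δλ) = 122.37°
Final bearing θ₂ = (initial bearing from the destination back to the start) + 180° = 148.26°
Δθ = θ₂ − θ₁ = +25.9°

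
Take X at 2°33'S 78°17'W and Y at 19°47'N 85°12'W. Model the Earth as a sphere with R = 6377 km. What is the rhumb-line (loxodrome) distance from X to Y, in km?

2598 km

Δψ = ln[tan(π/4+φ₂/2)/tan(π/4+φ₁/2)] = +0.3969;  Δφ = +0.3898 rad,  Δλ = -0.1207 rad
q = Δφ/Δψ = 0.9821
d = R·√(Δφ² + q²Δλ²) = 6377·0.40742 = 2598 km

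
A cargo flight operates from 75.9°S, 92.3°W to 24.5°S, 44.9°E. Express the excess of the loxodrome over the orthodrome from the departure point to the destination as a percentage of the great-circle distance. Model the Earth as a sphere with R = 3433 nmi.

Great circle: σ = 1.3289 rad → d_gc = Rσ = 4562.1 nmi
Rhumb: Δφ = +0.8971, Δλ = +2.3946, Δψ = +1.6489, q = Δφ/Δψ = 0.5441 → d_rh = R√(Δφ²+q²Δλ²) = 5430.4 nmi
Excess = (5430.4 − 4562.1) / 4562.1 = 868.3 / 4562.1 = 19.03% ≈ 19.0%

19.0%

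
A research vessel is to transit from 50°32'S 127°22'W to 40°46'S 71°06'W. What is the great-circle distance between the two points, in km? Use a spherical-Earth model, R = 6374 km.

4396 km

cos σ = sin φ₁ sin φ₂ + cos φ₁ cos φ₂ cos Δλ
      = sin(-50.53°)sin(-40.77°) + cos(-50.53°)cos(-40.77°)cos(56.27°) = 0.7714
σ = 39.517° → d = Rσ = 6374·0.68970 = 4396 km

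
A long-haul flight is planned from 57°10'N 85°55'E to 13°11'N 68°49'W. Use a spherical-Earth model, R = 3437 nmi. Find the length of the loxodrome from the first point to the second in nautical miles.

Rhumb course C = atan2(Δλ, Δψ) with Δψ = ln[tan(π/4+φ₂/2)/tan(π/4+φ₁/2)] = -0.9899, Δλ = -2.7006 → C = 249.87°
d = R·|Δφ| / |cos C| = 3437·0.76765 / 0.34415 = 7667 nmi

7667 nmi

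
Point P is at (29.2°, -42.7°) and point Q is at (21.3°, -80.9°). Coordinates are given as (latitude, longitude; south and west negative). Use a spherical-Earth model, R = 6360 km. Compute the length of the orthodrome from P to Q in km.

Haversine: a = sin²(Δφ/2)+cos φ₁ cos φ₂ sin²(Δλ/2) = 0.09183;  σ = 2·atan2(√a,√(1−a))
σ = 35.279° → d = Rσ = 6360·0.61574 = 3916 km

3916 km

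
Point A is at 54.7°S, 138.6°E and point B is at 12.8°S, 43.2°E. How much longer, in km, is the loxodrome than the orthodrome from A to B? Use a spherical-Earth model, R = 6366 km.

443 km

Great circle: cos σ = sin φ₁ sin φ₂ + cos φ₁ cos φ₂ cos Δλ,  σ = 1.4427 rad → d_gc = 9184.0 km
Rhumb line: Δψ = +0.9199, q = Δφ/Δψ = 0.7950, d_rh = R√(Δφ²+q²Δλ²) = 9627.3 km
Excess = 9627.3 − 9184.0 = 443.3 ≈ 443 km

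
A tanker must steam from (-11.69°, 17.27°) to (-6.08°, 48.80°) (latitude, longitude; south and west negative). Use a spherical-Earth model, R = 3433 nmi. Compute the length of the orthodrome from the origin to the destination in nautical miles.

Haversine: a = sin²(Δφ/2)+cos φ₁ cos φ₂ sin²(Δλ/2) = 0.07427;  σ = 2·atan2(√a,√(1−a))
σ = 31.630° → d = Rσ = 3433·0.55205 = 1895 nmi

1895 nmi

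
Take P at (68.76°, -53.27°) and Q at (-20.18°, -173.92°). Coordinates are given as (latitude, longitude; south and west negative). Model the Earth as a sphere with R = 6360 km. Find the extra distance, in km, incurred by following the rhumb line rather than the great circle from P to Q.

Great circle: cos σ = sin φ₁ sin φ₂ + cos φ₁ cos φ₂ cos Δλ,  σ = 2.0885 rad → d_gc = 13282.9 km
Rhumb line: Δψ = -2.0337, q = Δφ/Δψ = 0.7633, d_rh = R√(Δφ²+q²Δλ²) = 14211.5 km
Excess = 14211.5 − 13282.9 = 928.6 ≈ 929 km

929 km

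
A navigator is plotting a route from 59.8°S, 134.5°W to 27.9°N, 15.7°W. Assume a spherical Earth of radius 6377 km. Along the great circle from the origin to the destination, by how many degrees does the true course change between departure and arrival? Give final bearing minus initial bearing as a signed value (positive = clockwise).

At departure: θ₁ = atan2(sin Δλ cos φ₂, cos φ₁ sin φ₂ − sin φ₁ cos φ₂ cos Δλ) = 99.72°
At arrival: θ₂ = atan2(sin Δλ cos φ₁, −cos φ₂ sin φ₁ + sin φ₂ cos φ₁ cos Δλ) = 34.13°
Δθ = θ₂ − θ₁ = -65.6°

-65.6°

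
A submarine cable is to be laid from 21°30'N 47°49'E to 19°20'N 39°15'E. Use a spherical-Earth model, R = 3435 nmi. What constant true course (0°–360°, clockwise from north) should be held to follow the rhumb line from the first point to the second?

Δψ = ln[tan(π/4+φ₂/2)/tan(π/4+φ₁/2)] = -0.0404
Δλ = -0.1495 rad (taken the short way round)
course = atan2(Δλ, Δψ) = 254.90°

254.9°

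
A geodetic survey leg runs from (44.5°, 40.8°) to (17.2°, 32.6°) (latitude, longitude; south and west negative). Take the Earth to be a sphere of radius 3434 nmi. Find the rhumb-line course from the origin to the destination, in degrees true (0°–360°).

Meridional parts: M(φ₁)=+0.8691, M(φ₂)=+0.3048 → ΔM = -0.5643;  Δλ = -0.1431 rad
tan C = Δλ / ΔM = +0.2536 → C = 194.23°

194.2°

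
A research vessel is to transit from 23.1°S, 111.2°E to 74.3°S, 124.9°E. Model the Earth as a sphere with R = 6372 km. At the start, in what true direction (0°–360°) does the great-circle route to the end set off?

175.3°

θ = atan2( sin Δλ·cos φ₂ ,  cos φ₁ sin φ₂ − sin φ₁ cos φ₂ cos Δλ )
  = atan2(+0.0641, -0.7824) = 175.32°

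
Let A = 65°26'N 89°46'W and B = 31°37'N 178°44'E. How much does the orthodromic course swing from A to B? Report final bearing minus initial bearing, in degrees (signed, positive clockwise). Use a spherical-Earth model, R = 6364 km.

-77.6°

Initial bearing θ₁ = atan2(sin Δλ cos φ₂, cos φ₁ sin φ₂ − sin φ₁ cos φ₂ cos Δλ) = 285.63°
Final bearing θ₂ = (initial bearing from the destination back to the start) + 180° = 208.04°
Δθ = θ₂ − θ₁ = -77.6°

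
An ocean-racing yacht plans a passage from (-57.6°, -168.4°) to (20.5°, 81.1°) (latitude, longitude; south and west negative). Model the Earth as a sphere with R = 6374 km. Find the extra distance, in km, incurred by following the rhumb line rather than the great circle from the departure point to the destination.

Great circle: cos σ = sin φ₁ sin φ₂ + cos φ₁ cos φ₂ cos Δλ,  σ = 2.0617 rad → d_gc = 13141.5 km
Rhumb line: Δψ = +1.6017, q = Δφ/Δψ = 0.8510, d_rh = R√(Δφ²+q²Δλ²) = 13598.8 km
Excess = 13598.8 − 13141.5 = 457.3 ≈ 457 km

457 km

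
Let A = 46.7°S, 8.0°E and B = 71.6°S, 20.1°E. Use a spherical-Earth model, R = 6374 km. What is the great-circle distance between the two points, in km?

2842 km

Haversine: a = sin²(Δφ/2)+cos φ₁ cos φ₂ sin²(Δλ/2) = 0.04888;  σ = 2·atan2(√a,√(1−a))
σ = 25.547° → d = Rσ = 6374·0.44587 = 2842 km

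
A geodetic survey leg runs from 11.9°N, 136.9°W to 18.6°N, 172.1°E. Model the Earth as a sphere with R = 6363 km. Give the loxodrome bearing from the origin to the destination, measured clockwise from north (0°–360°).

Meridional parts: M(φ₁)=+0.2092, M(φ₂)=+0.3305 → ΔM = +0.1213;  Δλ = -0.8901 rad
tan C = Δλ / ΔM = -7.3391 → C = 277.76°

277.8°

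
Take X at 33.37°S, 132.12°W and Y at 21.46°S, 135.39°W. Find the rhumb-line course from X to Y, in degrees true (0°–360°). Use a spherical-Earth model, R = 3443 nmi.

346.3°

Δψ = ln[tan(π/4+φ₂/2)/tan(π/4+φ₁/2)] = +0.2348
Δλ = -0.0571 rad (taken the short way round)
course = atan2(Δλ, Δψ) = 346.34°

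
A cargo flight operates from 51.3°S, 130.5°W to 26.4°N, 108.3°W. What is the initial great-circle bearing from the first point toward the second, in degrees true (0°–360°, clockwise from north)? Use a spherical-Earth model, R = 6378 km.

20.1°

N = sin Δλ·cos φ₂ = +0.3384;  D = cos φ₁ sin φ₂ − sin φ₁ cos φ₂ cos Δλ = +0.9252
initial course = atan2(N, D) = 20.09°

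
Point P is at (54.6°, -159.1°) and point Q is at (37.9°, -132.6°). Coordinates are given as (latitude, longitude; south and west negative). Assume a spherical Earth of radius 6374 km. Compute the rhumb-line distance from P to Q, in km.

2741 km

Rhumb course C = atan2(Δλ, Δψ) with Δψ = ln[tan(π/4+φ₂/2)/tan(π/4+φ₁/2)] = -0.4263, Δλ = +0.4625 → C = 132.67°
d = R·|Δφ| / |cos C| = 6374·0.29147 / 0.67778 = 2741 km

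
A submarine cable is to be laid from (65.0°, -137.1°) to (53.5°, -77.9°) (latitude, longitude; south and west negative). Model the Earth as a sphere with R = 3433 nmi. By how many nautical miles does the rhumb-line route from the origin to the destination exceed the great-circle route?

Great circle: cos σ = sin φ₁ sin φ₂ + cos φ₁ cos φ₂ cos Δλ,  σ = 0.5409 rad → d_gc = 1856.8 nmi
Rhumb line: Δψ = -0.3970, q = Δφ/Δψ = 0.5055, d_rh = R√(Δφ²+q²Δλ²) = 1921.0 nmi
Excess = 1921.0 − 1856.8 = 64.2 ≈ 64 nmi

64 nmi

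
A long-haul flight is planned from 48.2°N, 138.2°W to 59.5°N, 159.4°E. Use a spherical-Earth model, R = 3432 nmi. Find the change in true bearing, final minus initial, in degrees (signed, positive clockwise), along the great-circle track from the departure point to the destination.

-52.3°

Initial bearing θ₁ = atan2(sin Δλ cos φ₂, cos φ₁ sin φ₂ − sin φ₁ cos φ₂ cos Δλ) = 311.58°
Final bearing θ₂ = (initial bearing from the destination back to the start) + 180° = 259.24°
Δθ = θ₂ − θ₁ = -52.3°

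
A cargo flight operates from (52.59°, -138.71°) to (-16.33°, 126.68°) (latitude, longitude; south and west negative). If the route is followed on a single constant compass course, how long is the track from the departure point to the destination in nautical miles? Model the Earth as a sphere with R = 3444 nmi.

6483 nmi

Δψ = ln[tan(π/4+φ₂/2)/tan(π/4+φ₁/2)] = -1.3720;  Δφ = -1.2029 rad,  Δλ = -1.6513 rad
q = Δφ/Δψ = 0.8768
d = R·√(Δφ² + q²Δλ²) = 3444·1.88227 = 6483 nmi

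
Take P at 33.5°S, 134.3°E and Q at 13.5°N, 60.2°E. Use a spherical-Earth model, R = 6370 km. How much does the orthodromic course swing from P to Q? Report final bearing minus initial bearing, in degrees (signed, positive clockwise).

+16.3°

At departure: θ₁ = atan2(sin Δλ cos φ₂, cos φ₁ sin φ₂ − sin φ₁ cos φ₂ cos Δλ) = 290.07°
At arrival: θ₂ = atan2(sin Δλ cos φ₁, −cos φ₂ sin φ₁ + sin φ₂ cos φ₁ cos Δλ) = 306.34°
Δθ = θ₂ − θ₁ = +16.3°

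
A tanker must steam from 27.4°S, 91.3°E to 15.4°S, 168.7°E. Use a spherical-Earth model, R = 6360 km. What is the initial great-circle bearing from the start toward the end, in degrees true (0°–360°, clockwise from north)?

98.4°

N = sin Δλ·cos φ₂ = +0.9409;  D = cos φ₁ sin φ₂ − sin φ₁ cos φ₂ cos Δλ = -0.1390
initial course = atan2(N, D) = 98.40°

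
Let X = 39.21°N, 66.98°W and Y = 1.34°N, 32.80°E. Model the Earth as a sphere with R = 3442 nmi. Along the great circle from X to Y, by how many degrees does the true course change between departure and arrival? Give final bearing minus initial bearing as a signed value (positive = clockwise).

+47.0°

At departure: θ₁ = atan2(sin Δλ cos φ₂, cos φ₁ sin φ₂ − sin φ₁ cos φ₂ cos Δλ) = 82.74°
At arrival: θ₂ = atan2(sin Δλ cos φ₁, −cos φ₂ sin φ₁ + sin φ₂ cos φ₁ cos Δλ) = 129.75°
Δθ = θ₂ − θ₁ = +47.0°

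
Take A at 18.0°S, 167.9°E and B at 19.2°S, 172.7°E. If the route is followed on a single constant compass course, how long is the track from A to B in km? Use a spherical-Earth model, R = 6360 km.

522 km

Δψ = ln[tan(π/4+φ₂/2)/tan(π/4+φ₁/2)] = -0.0221;  Δφ = -0.0209 rad,  Δλ = +0.0838 rad
q = Δφ/Δψ = 0.9477
d = R·√(Δφ² + q²Δλ²) = 6360·0.08211 = 522 km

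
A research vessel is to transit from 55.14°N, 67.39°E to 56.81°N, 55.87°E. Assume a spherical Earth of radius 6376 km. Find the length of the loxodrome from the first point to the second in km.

Δψ = ln[tan(π/4+φ₂/2)/tan(π/4+φ₁/2)] = +0.0521;  Δφ = +0.0291 rad,  Δλ = -0.2011 rad
q = Δφ/Δψ = 0.5594
d = R·√(Δφ² + q²Δλ²) = 6376·0.11620 = 741 km

741 km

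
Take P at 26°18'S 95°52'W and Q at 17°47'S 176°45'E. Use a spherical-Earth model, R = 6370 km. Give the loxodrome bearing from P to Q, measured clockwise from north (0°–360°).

276.0°

Δψ = ln[tan(π/4+φ₂/2)/tan(π/4+φ₁/2)] = +0.1606
Δλ = -1.5251 rad (taken the short way round)
course = atan2(Δλ, Δψ) = 276.01°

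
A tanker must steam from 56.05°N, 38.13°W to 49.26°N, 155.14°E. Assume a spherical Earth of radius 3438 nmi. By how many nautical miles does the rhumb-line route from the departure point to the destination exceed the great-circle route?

1620 nmi

Great circle: cos σ = sin φ₁ sin φ₂ + cos φ₁ cos φ₂ cos Δλ,  σ = 1.2935 rad → d_gc = 4447.0 nmi
Rhumb line: Δψ = -0.1959, q = Δφ/Δψ = 0.6050, d_rh = R√(Δφ²+q²Δλ²) = 6066.8 nmi
Excess = 6066.8 − 4447.0 = 1619.8 ≈ 1620 nmi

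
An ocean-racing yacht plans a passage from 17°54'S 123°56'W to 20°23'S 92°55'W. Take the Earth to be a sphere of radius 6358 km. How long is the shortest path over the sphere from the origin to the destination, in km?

3259 km

cos σ = sin φ₁ sin φ₂ + cos φ₁ cos φ₂ cos Δλ
      = sin(-17.90°)sin(-20.38°) + cos(-17.90°)cos(-20.38°)cos(31.02°) = 0.8715
σ = 29.364° → d = Rσ = 6358·0.51250 = 3259 km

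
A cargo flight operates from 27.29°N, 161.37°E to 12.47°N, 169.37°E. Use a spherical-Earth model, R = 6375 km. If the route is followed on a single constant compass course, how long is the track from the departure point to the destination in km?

1848 km

Δψ = ln[tan(π/4+φ₂/2)/tan(π/4+φ₁/2)] = -0.2760;  Δφ = -0.2587 rad,  Δλ = +0.1396 rad
q = Δφ/Δψ = 0.9371
d = R·√(Δφ² + q²Δλ²) = 6375·0.28987 = 1848 km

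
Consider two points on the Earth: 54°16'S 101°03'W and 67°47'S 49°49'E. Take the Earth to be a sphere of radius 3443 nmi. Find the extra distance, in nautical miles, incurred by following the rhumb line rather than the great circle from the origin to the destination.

Great circle: cos σ = sin φ₁ sin φ₂ + cos φ₁ cos φ₂ cos Δλ,  σ = 0.9781 rad → d_gc = 3367.6 nmi
Rhumb line: Δψ = -0.4958, q = Δφ/Δψ = 0.4758, d_rh = R√(Δφ²+q²Δλ²) = 4389.7 nmi
Excess = 4389.7 − 3367.6 = 1022.1 ≈ 1022 nmi

1022 nmi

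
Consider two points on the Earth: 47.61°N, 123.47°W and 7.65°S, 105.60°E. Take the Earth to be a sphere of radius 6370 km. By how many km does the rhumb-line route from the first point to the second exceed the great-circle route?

Great circle: cos σ = sin φ₁ sin φ₂ + cos φ₁ cos φ₂ cos Δλ,  σ = 2.1366 rad → d_gc = 13609.92 km
Rhumb line: Δψ = -1.0812, q = Δφ/Δψ = 0.8920, d_rh = R√(Δφ²+q²Δλ²) = 14364.43 km
Excess = 14364.43 − 13609.92 = 754.51 ≈ 755 km

755 km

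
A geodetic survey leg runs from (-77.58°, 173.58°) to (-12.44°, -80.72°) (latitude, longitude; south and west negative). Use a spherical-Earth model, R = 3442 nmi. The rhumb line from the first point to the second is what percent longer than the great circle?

Great circle: σ = 1.4166 rad → d_gc = Rσ = 4876.1 nmi
Rhumb: Δφ = +1.1369, Δλ = +1.8448, Δψ = +1.9993, q = Δφ/Δψ = 0.5687 → d_rh = R√(Δφ²+q²Δλ²) = 5324.6 nmi
Excess = (5324.6 − 4876.1) / 4876.1 = 448.5 / 4876.1 = 9.20% ≈ 9.2%

9.2%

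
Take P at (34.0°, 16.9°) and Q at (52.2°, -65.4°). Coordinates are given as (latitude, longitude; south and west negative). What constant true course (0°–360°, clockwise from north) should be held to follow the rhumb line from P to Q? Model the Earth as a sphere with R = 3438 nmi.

Meridional parts: M(φ₁)=+0.6317, M(φ₂)=+1.0718 → ΔM = +0.4402;  Δλ = -1.4364 rad
tan C = Δλ / ΔM = -3.2632 → C = 287.04°

287.0°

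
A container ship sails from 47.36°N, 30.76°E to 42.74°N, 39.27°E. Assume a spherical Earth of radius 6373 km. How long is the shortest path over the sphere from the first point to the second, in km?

843 km

cos σ = sin φ₁ sin φ₂ + cos φ₁ cos φ₂ cos Δλ
      = sin(47.36°)sin(42.74°) + cos(47.36°)cos(42.74°)cos(8.51°) = 0.9913
σ = 7.575° → d = Rσ = 6373·0.13221 = 843 km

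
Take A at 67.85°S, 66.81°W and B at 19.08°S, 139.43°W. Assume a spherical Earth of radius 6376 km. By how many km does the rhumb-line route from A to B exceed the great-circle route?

Great circle: cos σ = sin φ₁ sin φ₂ + cos φ₁ cos φ₂ cos Δλ,  σ = 1.1492 rad → d_gc = 7327.4 km
Rhumb line: Δψ = +1.2916, q = Δφ/Δψ = 0.6590, d_rh = R√(Δφ²+q²Δλ²) = 7603.8 km
Excess = 7603.8 − 7327.4 = 276.4 ≈ 276 km

276 km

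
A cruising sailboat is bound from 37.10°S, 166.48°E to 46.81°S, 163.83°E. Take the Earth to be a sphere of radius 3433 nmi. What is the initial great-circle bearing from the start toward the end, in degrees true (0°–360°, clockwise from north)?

190.6°

θ = atan2( sin Δλ·cos φ₂ ,  cos φ₁ sin φ₂ − sin φ₁ cos φ₂ cos Δλ )
  = atan2(-0.0316, -0.1691) = 190.60°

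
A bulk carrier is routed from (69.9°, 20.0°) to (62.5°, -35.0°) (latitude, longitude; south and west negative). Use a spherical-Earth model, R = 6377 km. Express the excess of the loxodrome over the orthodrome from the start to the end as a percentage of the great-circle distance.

3.3%

Great circle: σ = 0.3924 rad → d_gc = Rσ = 2502.2 km
Rhumb: Δφ = -0.1292, Δλ = -0.9599, Δψ = -0.3226, q = Δφ/Δψ = 0.4004 → d_rh = R√(Δφ²+q²Δλ²) = 2585.5 km
Excess = (2585.5 − 2502.2) / 2502.2 = 83.3 / 2502.2 = 3.33% ≈ 3.3%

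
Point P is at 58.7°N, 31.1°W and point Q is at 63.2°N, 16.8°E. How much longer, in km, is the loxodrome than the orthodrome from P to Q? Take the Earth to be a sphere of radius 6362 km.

59 km

Great circle: cos σ = sin φ₁ sin φ₂ + cos φ₁ cos φ₂ cos Δλ,  σ = 0.4034 rad → d_gc = 2566.6 km
Rhumb line: Δψ = +0.1621, q = Δφ/Δψ = 0.4846, d_rh = R√(Δφ²+q²Δλ²) = 2625.6 km
Excess = 2625.6 − 2566.6 = 59.0 ≈ 59 km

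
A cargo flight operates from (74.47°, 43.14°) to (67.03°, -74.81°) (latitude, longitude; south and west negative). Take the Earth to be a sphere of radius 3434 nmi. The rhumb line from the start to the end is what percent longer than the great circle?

18.3%

Great circle: σ = 0.5770 rad → d_gc = Rσ = 1981.3 nmi
Rhumb: Δφ = -0.1299, Δλ = -2.0586, Δψ = -0.3988, q = Δφ/Δψ = 0.3256 → d_rh = R√(Δφ²+q²Δλ²) = 2344.7 nmi
Excess = (2344.7 − 1981.3) / 1981.3 = 363.4 / 1981.3 = 18.34% ≈ 18.3%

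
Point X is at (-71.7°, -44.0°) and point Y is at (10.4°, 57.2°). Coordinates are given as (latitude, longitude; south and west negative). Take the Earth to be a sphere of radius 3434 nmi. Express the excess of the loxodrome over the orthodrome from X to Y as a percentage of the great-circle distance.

5.8%

Great circle: σ = 1.8043 rad → d_gc = Rσ = 6195.9 nmi
Rhumb: Δφ = +1.4329, Δλ = +1.7663, Δψ = +2.0084, q = Δφ/Δψ = 0.7134 → d_rh = R√(Δφ²+q²Δλ²) = 6552.7 nmi
Excess = (6552.7 − 6195.9) / 6195.9 = 356.8 / 6195.9 = 5.76% ≈ 5.8%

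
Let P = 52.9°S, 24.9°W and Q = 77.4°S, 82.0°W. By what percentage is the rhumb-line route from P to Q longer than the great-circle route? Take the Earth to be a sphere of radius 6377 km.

3.5%

Great circle: σ = 0.5551 rad → d_gc = Rσ = 3539.9 km
Rhumb: Δφ = -0.4276, Δλ = -0.9966, Δψ = -1.1117, q = Δφ/Δψ = 0.3846 → d_rh = R√(Δφ²+q²Δλ²) = 3662.1 km
Excess = (3662.1 − 3539.9) / 3539.9 = 122.2 / 3539.9 = 3.452% ≈ 3.5%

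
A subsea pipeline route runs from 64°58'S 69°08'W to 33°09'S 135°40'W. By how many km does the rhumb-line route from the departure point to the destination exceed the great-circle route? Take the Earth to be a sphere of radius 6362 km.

199 km

Great circle: cos σ = sin φ₁ sin φ₂ + cos φ₁ cos φ₂ cos Δλ,  σ = 0.8808 rad → d_gc = 5603.6 km
Rhumb line: Δψ = +0.8912, q = Δφ/Δψ = 0.6231, d_rh = R√(Δφ²+q²Δλ²) = 5802.6 km
Excess = 5802.6 − 5603.6 = 199.0 ≈ 199 km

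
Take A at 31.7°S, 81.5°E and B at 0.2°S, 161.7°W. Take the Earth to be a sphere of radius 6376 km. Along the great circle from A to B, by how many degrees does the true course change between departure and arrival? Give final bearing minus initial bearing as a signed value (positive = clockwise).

-49.8°

Initial bearing θ₁ = atan2(sin Δλ cos φ₂, cos φ₁ sin φ₂ − sin φ₁ cos φ₂ cos Δλ) = 105.04°
Final bearing θ₂ = (initial bearing from the destination back to the start) + 180° = 55.25°
Δθ = θ₂ − θ₁ = -49.8°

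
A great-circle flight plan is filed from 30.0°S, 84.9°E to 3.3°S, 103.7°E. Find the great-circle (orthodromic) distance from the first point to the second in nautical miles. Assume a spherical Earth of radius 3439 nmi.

1926 nmi

cos σ = sin φ₁ sin φ₂ + cos φ₁ cos φ₂ cos Δλ
      = sin(-30.00°)sin(-3.30°) + cos(-30.00°)cos(-3.30°)cos(18.80°) = 0.8472
σ = 32.087° → d = Rσ = 3439·0.56002 = 1926 nmi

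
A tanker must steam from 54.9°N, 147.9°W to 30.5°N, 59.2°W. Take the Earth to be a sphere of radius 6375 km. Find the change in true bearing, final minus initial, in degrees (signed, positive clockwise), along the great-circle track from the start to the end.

+68.3°

Initial bearing θ₁ = atan2(sin Δλ cos φ₂, cos φ₁ sin φ₂ − sin φ₁ cos φ₂ cos Δλ) = 72.24°
Final bearing θ₂ = (initial bearing from the destination back to the start) + 180° = 140.54°
Δθ = θ₂ − θ₁ = +68.3°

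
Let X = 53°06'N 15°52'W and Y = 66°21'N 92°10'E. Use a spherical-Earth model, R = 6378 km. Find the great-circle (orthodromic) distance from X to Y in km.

5438 km

cos σ = sin φ₁ sin φ₂ + cos φ₁ cos φ₂ cos Δλ
      = sin(53.10°)sin(66.35°) + cos(53.10°)cos(66.35°)cos(108.03°) = 0.6580
σ = 48.856° → d = Rσ = 6378·0.85269 = 5438 km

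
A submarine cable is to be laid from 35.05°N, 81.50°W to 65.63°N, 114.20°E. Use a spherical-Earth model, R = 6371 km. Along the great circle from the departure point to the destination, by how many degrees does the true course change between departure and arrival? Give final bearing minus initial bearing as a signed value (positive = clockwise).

-160.4°

At departure: θ₁ = atan2(sin Δλ cos φ₂, cos φ₁ sin φ₂ − sin φ₁ cos φ₂ cos Δλ) = 353.46°
At arrival: θ₂ = atan2(sin Δλ cos φ₁, −cos φ₂ sin φ₁ + sin φ₂ cos φ₁ cos Δλ) = 193.06°
Δθ = θ₂ − θ₁ = -160.4°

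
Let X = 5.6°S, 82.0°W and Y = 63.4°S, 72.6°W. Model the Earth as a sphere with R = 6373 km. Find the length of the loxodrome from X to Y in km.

6477 km

Rhumb course C = atan2(Δλ, Δψ) with Δψ = ln[tan(π/4+φ₂/2)/tan(π/4+φ₁/2)] = -1.3444, Δλ = +0.1641 → C = 173.04°
d = R·|Δφ| / |cos C| = 6373·1.00880 / 0.99264 = 6477 km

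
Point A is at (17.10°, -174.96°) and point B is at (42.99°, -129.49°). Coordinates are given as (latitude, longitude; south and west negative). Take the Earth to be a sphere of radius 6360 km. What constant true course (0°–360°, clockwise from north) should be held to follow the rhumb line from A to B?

56.3°

Meridional parts: M(φ₁)=+0.3030, M(φ₂)=+0.8326 → ΔM = +0.5296;  Δλ = +0.7936 rad
tan C = Δλ / ΔM = +1.4984 → C = 56.28°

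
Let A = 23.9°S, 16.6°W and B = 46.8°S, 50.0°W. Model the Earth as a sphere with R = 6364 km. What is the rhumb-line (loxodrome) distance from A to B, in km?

3922 km

Rhumb course C = atan2(Δλ, Δψ) with Δψ = ln[tan(π/4+φ₂/2)/tan(π/4+φ₁/2)] = -0.4967, Δλ = -0.5829 → C = 229.56°
d = R·|Δφ| / |cos C| = 6364·0.39968 / 0.64859 = 3922 km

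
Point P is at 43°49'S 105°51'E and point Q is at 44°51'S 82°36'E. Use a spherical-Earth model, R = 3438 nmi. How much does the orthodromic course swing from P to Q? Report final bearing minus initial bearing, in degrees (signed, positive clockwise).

+16.4°

Initial bearing θ₁ = atan2(sin Δλ cos φ₂, cos φ₁ sin φ₂ − sin φ₁ cos φ₂ cos Δλ) = 258.31°
Final bearing θ₂ = (initial bearing from the destination back to the start) + 180° = 274.67°
Δθ = θ₂ − θ₁ = +16.4°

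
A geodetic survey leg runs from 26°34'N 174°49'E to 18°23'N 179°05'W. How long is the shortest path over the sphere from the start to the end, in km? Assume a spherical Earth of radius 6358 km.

cos σ = sin φ₁ sin φ₂ + cos φ₁ cos φ₂ cos Δλ
      = sin(26.57°)sin(18.38°) + cos(26.57°)cos(18.38°)cos(6.10°) = 0.9850
σ = 9.932° → d = Rσ = 6358·0.17335 = 1102 km

1102 km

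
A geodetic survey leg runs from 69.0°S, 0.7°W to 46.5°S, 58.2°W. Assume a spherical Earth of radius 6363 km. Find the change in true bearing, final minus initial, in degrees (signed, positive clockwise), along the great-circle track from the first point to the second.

+50.6°

At departure: θ₁ = atan2(sin Δλ cos φ₂, cos φ₁ sin φ₂ − sin φ₁ cos φ₂ cos Δλ) = 278.36°
At arrival: θ₂ = atan2(sin Δλ cos φ₁, −cos φ₂ sin φ₁ + sin φ₂ cos φ₁ cos Δλ) = 329.00°
Δθ = θ₂ − θ₁ = +50.6°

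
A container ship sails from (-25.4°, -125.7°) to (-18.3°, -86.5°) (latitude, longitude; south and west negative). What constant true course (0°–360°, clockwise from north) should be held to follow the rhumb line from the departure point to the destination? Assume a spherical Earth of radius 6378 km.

78.9°

Meridional parts: M(φ₁)=-0.4586, M(φ₂)=-0.3250 → ΔM = +0.1336;  Δλ = +0.6842 rad
tan C = Δλ / ΔM = +5.1202 → C = 78.95°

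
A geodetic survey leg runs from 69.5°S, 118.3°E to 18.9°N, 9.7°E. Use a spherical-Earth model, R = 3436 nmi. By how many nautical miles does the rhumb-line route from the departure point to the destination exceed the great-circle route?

Great circle: cos σ = sin φ₁ sin φ₂ + cos φ₁ cos φ₂ cos Δλ,  σ = 1.9922 rad → d_gc = 6845.4 nmi
Rhumb line: Δψ = +2.0462, q = Δφ/Δψ = 0.7540, d_rh = R√(Δφ²+q²Δλ²) = 7226.2 nmi
Excess = 7226.2 − 6845.4 = 380.8 ≈ 381 nmi

381 nmi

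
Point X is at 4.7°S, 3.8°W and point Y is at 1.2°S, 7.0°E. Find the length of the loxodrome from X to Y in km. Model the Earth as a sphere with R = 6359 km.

Δψ = ln[tan(π/4+φ₂/2)/tan(π/4+φ₁/2)] = +0.0612;  Δφ = +0.0611 rad,  Δλ = +0.1885 rad
q = Δφ/Δψ = 0.9985
d = R·√(Δφ² + q²Δλ²) = 6359·0.19788 = 1258 km

1258 km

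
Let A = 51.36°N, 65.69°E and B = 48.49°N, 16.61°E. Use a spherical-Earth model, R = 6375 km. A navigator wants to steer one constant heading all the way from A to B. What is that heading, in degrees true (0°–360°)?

264.8°

Δψ = ln[tan(π/4+φ₂/2)/tan(π/4+φ₁/2)] = -0.0778
Δλ = -0.8566 rad (taken the short way round)
course = atan2(Δλ, Δψ) = 264.81°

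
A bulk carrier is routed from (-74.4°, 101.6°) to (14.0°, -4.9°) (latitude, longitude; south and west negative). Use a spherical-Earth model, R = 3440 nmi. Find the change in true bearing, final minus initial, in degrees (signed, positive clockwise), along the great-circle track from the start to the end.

Initial bearing θ₁ = atan2(sin Δλ cos φ₂, cos φ₁ sin φ₂ − sin φ₁ cos φ₂ cos Δλ) = 257.85°
Final bearing θ₂ = (initial bearing from the destination back to the start) + 180° = 344.28°
Δθ = θ₂ − θ₁ = +86.4°

+86.4°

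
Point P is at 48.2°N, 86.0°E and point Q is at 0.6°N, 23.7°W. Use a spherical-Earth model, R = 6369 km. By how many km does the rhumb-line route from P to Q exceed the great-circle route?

Great circle: cos σ = sin φ₁ sin φ₂ + cos φ₁ cos φ₂ cos Δλ,  σ = 1.7894 rad → d_gc = 11396.68 km
Rhumb line: Δψ = -0.9522, q = Δφ/Δψ = 0.8725, d_rh = R√(Δφ²+q²Δλ²) = 11882.16 km
Excess = 11882.16 − 11396.68 = 485.48 ≈ 485 km

485 km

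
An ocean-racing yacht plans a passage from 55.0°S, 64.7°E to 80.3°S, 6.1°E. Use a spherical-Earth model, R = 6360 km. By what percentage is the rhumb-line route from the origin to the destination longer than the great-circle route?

3.7%

Great circle: σ = 0.5398 rad → d_gc = Rσ = 3433.4 km
Rhumb: Δφ = -0.4416, Δλ = -1.0228, Δψ = -1.3126, q = Δφ/Δψ = 0.3364 → d_rh = R√(Δφ²+q²Δλ²) = 3560.2 km
Excess = (3560.2 − 3433.4) / 3433.4 = 126.8 / 3433.4 = 3.69% ≈ 3.7%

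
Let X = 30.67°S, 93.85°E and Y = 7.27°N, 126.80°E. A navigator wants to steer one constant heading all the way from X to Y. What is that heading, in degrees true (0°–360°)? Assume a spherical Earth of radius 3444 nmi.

39.8°

Meridional parts: M(φ₁)=-0.5629, M(φ₂)=+0.1272 → ΔM = +0.6901;  Δλ = +0.5751 rad
tan C = Δλ / ΔM = +0.8334 → C = 39.81°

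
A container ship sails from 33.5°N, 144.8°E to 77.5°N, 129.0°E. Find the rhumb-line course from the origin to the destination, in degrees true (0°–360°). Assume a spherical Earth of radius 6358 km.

Δψ = ln[tan(π/4+φ₂/2)/tan(π/4+φ₁/2)] = +1.5905
Δλ = -0.2758 rad (taken the short way round)
course = atan2(Δλ, Δψ) = 350.16°

350.2°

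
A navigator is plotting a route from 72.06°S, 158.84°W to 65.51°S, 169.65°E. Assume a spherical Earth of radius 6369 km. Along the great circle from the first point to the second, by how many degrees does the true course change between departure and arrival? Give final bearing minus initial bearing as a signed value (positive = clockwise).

+29.5°

Initial bearing θ₁ = atan2(sin Δλ cos φ₂, cos φ₁ sin φ₂ − sin φ₁ cos φ₂ cos Δλ) = 284.47°
Final bearing θ₂ = (initial bearing from the destination back to the start) + 180° = 313.99°
Δθ = θ₂ − θ₁ = +29.5°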